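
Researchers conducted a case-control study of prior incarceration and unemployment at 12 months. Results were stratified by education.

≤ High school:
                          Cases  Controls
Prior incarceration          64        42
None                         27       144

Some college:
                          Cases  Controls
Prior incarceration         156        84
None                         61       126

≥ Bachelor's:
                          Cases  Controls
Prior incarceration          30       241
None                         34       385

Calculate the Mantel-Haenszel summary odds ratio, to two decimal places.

3.43

OR_MH = Σ(aᵢdᵢ/nᵢ) / Σ(bᵢcᵢ/nᵢ), where nᵢ is the stratum total.
Stratum 1 (≤ High school): n = 277; a·d/n = 64·144/277 = 33.2708; b·c/n = 42·27/277 = 4.0939
Stratum 2 (Some college): n = 427; a·d/n = 156·126/427 = 46.0328; b·c/n = 84·61/427 = 12.0000
Stratum 3 (≥ Bachelor's): n = 690; a·d/n = 30·385/690 = 16.7391; b·c/n = 241·34/690 = 11.8754
OR_MH = (33.2708 + 46.0328 + 16.7391) / (4.0939 + 12.0000 + 11.8754) = 96.0427 / 27.9692 = 3.43387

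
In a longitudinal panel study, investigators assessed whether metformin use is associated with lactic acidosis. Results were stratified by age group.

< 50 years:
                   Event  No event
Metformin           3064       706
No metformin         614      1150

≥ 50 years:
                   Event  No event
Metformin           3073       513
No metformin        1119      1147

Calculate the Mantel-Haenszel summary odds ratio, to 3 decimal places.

7.023

OR_MH = Σ(aᵢdᵢ/nᵢ) / Σ(bᵢcᵢ/nᵢ), where nᵢ is the stratum total.
Stratum 1 (< 50 years): n = 5534; a·d/n = 3064·1150/5534 = 636.7185; b·c/n = 706·614/5534 = 78.3310
Stratum 2 (≥ 50 years): n = 5852; a·d/n = 3073·1147/5852 = 602.3122; b·c/n = 513·1119/5852 = 98.0942
OR_MH = (636.7185 + 602.3122) / (78.3310 + 98.0942) = 1239.0307 / 176.4252 = 7.02298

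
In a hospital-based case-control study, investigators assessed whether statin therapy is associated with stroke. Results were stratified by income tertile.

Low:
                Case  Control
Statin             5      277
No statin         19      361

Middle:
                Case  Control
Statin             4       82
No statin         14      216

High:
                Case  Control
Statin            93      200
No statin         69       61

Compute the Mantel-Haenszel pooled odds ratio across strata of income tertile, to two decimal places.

0.43

OR_MH = Σ(aᵢdᵢ/nᵢ) / Σ(bᵢcᵢ/nᵢ), where nᵢ is the stratum total.
Stratum 1 (Low): n = 662; a·d/n = 5·361/662 = 2.7266; b·c/n = 277·19/662 = 7.9502
Stratum 2 (Middle): n = 316; a·d/n = 4·216/316 = 2.7342; b·c/n = 82·14/316 = 3.6329
Stratum 3 (High): n = 423; a·d/n = 93·61/423 = 13.4113; b·c/n = 200·69/423 = 32.6241
OR_MH = (2.7266 + 2.7342 + 13.4113) / (7.9502 + 3.6329 + 32.6241) = 18.8721 / 44.2072 = 0.42690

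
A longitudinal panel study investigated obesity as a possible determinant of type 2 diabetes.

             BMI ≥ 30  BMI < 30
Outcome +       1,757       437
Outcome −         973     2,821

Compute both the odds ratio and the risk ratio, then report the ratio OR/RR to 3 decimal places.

2.429

Reading the table with exposure as columns: a = 1757 (BMI ≥ 30, case), b = 973 (BMI ≥ 30, non-case), c = 437 (BMI < 30, case), d = 2821.
OR = (1757·2821)/(973·437) = 4956497/425201 = 11.65683
Risk in exposed = 1757/2730 = 0.64359; risk in unexposed = 437/3258 = 0.13413; RR = 4.79820
OR/RR = 11.65683 / 4.79820 = 2.42942
The outcome is not rare, so the OR lies further from 1 than the RR.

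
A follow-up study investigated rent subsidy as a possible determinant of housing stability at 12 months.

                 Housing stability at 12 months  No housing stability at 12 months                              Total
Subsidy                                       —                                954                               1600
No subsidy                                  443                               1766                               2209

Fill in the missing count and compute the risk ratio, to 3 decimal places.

2.013

The missing cell is in the exposed row: 1600 − 954 = 646.
So a = 646, b = 954, c = 443, d = 1766.
RR = [a/(a+b)] / [c/(c+d)] = (646/1600) / (443/2209) = 0.40375/0.20054 = 2.01328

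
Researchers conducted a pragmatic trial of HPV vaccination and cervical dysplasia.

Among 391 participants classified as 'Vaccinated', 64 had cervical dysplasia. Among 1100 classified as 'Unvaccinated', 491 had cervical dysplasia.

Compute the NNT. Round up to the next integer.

Risk in treated group = 64/391 = 0.16368; risk in control = 491/1100 = 0.44636.
Absolute risk reduction = 0.44636 − 0.16368 = 0.28268
NNT = 1 / ARR = 1 / 0.28268 = 3.538 → round up → 4

4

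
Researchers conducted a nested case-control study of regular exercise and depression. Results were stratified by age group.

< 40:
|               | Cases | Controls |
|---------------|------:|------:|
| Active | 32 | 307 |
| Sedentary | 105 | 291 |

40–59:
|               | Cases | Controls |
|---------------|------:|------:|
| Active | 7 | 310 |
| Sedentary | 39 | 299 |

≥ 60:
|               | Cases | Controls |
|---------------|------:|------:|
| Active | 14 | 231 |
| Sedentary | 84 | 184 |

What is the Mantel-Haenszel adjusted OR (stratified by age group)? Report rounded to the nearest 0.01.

OR_MH = Σ(aᵢdᵢ/nᵢ) / Σ(bᵢcᵢ/nᵢ), where nᵢ is the stratum total.
Stratum 1 (< 40): n = 735; a·d/n = 32·291/735 = 12.6694; b·c/n = 307·105/735 = 43.8571
Stratum 2 (40–59): n = 655; a·d/n = 7·299/655 = 3.1954; b·c/n = 310·39/655 = 18.4580
Stratum 3 (≥ 60): n = 513; a·d/n = 14·184/513 = 5.0214; b·c/n = 231·84/513 = 37.8246
OR_MH = (12.6694 + 3.1954 + 5.0214) / (43.8571 + 18.4580 + 37.8246) = 20.8863 / 100.1397 = 0.20857

0.21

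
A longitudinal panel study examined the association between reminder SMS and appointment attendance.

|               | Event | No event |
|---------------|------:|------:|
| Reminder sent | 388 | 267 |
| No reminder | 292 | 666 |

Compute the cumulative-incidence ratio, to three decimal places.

1.943

Cells: a = 388, b = 267, c = 292, d = 666.
Risk in exposed = 388/655 = 0.59237; risk in unexposed = 292/958 = 0.30480.
RR = 0.59237 / 0.30480 = 1.94345
The risk among the exposed is 1.94 times that among the unexposed.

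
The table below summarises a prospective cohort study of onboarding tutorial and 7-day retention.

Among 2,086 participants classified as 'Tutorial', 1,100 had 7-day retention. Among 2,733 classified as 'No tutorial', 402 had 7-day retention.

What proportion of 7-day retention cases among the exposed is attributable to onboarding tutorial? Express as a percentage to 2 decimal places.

From the description: a = 1100, b = 986, c = 402, d = 2331.
Risk in exposed = 1100/2086 = 0.52733; risk in unexposed = 402/2733 = 0.14709.
RR = 0.52733/0.14709 = 3.58502
AR% = (RR − 1)/RR × 100 = (3.58502 − 1)/3.58502 × 100 = 72.1062%

72.11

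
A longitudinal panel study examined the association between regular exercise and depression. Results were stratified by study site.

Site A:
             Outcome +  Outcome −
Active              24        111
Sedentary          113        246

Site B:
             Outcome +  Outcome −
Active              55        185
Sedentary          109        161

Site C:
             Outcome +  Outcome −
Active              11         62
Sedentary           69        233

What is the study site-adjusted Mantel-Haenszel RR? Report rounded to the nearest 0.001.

0.580

RR_MH = Σ(aᵢ·n₀ᵢ/nᵢ) / Σ(cᵢ·n₁ᵢ/nᵢ), with n₁ᵢ = aᵢ+bᵢ (exposed), n₀ᵢ = cᵢ+dᵢ (unexposed), nᵢ = n₁ᵢ+n₀ᵢ.
Stratum 1 (Site A): n₁ = 135, n₀ = 359, n = 494; a·n₀/n = 24·359/494 = 17.4413; c·n₁/n = 113·135/494 = 30.8806
Stratum 2 (Site B): n₁ = 240, n₀ = 270, n = 510; a·n₀/n = 55·270/510 = 29.1176; c·n₁/n = 109·240/510 = 51.2941
Stratum 3 (Site C): n₁ = 73, n₀ = 302, n = 375; a·n₀/n = 11·302/375 = 8.8587; c·n₁/n = 69·73/375 = 13.4320
RR_MH = (17.4413 + 29.1176 + 8.8587) / (30.8806 + 51.2941 + 13.4320) = 55.4176 / 95.6067 = 0.57964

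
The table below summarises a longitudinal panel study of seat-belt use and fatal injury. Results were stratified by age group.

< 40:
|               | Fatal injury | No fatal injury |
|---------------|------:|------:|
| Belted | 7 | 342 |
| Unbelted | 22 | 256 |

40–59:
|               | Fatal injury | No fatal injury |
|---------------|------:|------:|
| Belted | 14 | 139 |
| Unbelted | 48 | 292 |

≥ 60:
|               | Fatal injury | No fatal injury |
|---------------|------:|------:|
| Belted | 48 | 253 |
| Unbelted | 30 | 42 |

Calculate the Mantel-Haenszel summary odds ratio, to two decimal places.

0.36

OR_MH = Σ(aᵢdᵢ/nᵢ) / Σ(bᵢcᵢ/nᵢ), where nᵢ is the stratum total.
Stratum 1 (< 40): n = 627; a·d/n = 7·256/627 = 2.8581; b·c/n = 342·22/627 = 12.0000
Stratum 2 (40–59): n = 493; a·d/n = 14·292/493 = 8.2921; b·c/n = 139·48/493 = 13.5335
Stratum 3 (≥ 60): n = 373; a·d/n = 48·42/373 = 5.4048; b·c/n = 253·30/373 = 20.3485
OR_MH = (2.8581 + 8.2921 + 5.4048) / (12.0000 + 13.5335 + 20.3485) = 16.5550 / 45.8820 = 0.36082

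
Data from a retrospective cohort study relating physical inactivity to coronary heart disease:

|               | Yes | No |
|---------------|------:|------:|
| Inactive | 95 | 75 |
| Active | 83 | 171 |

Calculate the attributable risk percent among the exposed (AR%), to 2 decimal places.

41.53

Cells: a = 95, b = 75, c = 83, d = 171.
Risk in exposed = 95/170 = 0.55882; risk in unexposed = 83/254 = 0.32677.
RR = 0.55882/0.32677 = 1.71013
AR% = (RR − 1)/RR × 100 = (1.71013 − 1)/1.71013 × 100 = 41.5251%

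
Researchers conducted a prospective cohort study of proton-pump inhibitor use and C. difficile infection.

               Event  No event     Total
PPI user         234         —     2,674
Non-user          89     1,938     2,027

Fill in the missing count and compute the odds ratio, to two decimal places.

2.09

The missing cell is in the exposed row: 2674 − 234 = 2440.
So a = 234, b = 2440, c = 89, d = 1938.
OR = (a·d)/(b·c) = (234 × 1938) / (2440 × 89) = 453492 / 217160 = 2.08829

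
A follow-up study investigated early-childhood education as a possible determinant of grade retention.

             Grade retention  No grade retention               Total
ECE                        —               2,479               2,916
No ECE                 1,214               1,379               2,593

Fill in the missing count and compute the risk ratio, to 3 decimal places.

0.320

The missing cell is in the exposed row: 2916 − 2479 = 437.
So a = 437, b = 2479, c = 1214, d = 1379.
RR = [a/(a+b)] / [c/(c+d)] = (437/2916) / (1214/2593) = 0.14986/0.46818 = 0.32009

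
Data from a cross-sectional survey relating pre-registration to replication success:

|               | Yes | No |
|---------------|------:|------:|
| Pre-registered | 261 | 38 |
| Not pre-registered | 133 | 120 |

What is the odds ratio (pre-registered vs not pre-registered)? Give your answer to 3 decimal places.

6.197

Cells: a = 261, b = 38, c = 133, d = 120.
OR = (a·d)/(b·c) = (261 × 120) / (38 × 133) = 31320 / 5054 = 6.19707
The odds of replication success are about 6.20 times as high in the pre-registered group.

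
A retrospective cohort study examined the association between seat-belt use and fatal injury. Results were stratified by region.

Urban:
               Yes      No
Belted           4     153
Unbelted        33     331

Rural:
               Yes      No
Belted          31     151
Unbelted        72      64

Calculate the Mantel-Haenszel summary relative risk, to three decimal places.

0.314

RR_MH = Σ(aᵢ·n₀ᵢ/nᵢ) / Σ(cᵢ·n₁ᵢ/nᵢ), with n₁ᵢ = aᵢ+bᵢ (exposed), n₀ᵢ = cᵢ+dᵢ (unexposed), nᵢ = n₁ᵢ+n₀ᵢ.
Stratum 1 (Urban): n₁ = 157, n₀ = 364, n = 521; a·n₀/n = 4·364/521 = 2.7946; c·n₁/n = 33·157/521 = 9.9443
Stratum 2 (Rural): n₁ = 182, n₀ = 136, n = 318; a·n₀/n = 31·136/318 = 13.2579; c·n₁/n = 72·182/318 = 41.2075
RR_MH = (2.7946 + 13.2579) / (9.9443 + 41.2075) = 16.0525 / 51.1519 = 0.31382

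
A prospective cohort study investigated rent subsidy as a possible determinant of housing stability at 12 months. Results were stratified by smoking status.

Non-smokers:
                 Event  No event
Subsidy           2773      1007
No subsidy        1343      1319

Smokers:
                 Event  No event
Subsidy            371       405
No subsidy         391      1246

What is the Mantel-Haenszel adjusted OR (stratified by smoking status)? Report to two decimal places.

2.76

OR_MH = Σ(aᵢdᵢ/nᵢ) / Σ(bᵢcᵢ/nᵢ), where nᵢ is the stratum total.
Stratum 1 (Non-smokers): n = 6442; a·d/n = 2773·1319/6442 = 567.7720; b·c/n = 1007·1343/6442 = 209.9350
Stratum 2 (Smokers): n = 2413; a·d/n = 371·1246/2413 = 191.5731; b·c/n = 405·391/2413 = 65.6258
OR_MH = (567.7720 + 191.5731) / (209.9350 + 65.6258) = 759.3451 / 275.5607 = 2.75564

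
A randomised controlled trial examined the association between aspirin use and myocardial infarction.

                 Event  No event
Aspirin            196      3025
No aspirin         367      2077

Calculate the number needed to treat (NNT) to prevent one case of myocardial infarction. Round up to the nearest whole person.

12

Risk in treated group = 196/3221 = 0.06085; risk in control = 367/2444 = 0.15016.
Absolute risk reduction = 0.15016 − 0.06085 = 0.08931
NNT = 1 / ARR = 1 / 0.08931 = 11.197 → round up → 12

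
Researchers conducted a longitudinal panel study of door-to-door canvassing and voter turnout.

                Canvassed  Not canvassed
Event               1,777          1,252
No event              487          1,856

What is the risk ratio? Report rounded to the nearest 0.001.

Reading the table with exposure as columns: a = 1777 (Canvassed, case), b = 487 (Canvassed, non-case), c = 1252 (Not canvassed, case), d = 1856.
Risk in exposed = 1777/2264 = 0.78489; risk in unexposed = 1252/3108 = 0.40283.
RR = 0.78489 / 0.40283 = 1.94844
The risk among the exposed is 1.95 times that among the unexposed.

1.948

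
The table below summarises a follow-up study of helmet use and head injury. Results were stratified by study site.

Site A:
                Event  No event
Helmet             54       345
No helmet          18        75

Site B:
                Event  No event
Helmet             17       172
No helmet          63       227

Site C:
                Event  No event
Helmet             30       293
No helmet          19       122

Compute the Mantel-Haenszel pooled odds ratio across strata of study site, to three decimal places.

OR_MH = Σ(aᵢdᵢ/nᵢ) / Σ(bᵢcᵢ/nᵢ), where nᵢ is the stratum total.
Stratum 1 (Site A): n = 492; a·d/n = 54·75/492 = 8.2317; b·c/n = 345·18/492 = 12.6220
Stratum 2 (Site B): n = 479; a·d/n = 17·227/479 = 8.0564; b·c/n = 172·63/479 = 22.6221
Stratum 3 (Site C): n = 464; a·d/n = 30·122/464 = 7.8879; b·c/n = 293·19/464 = 11.9978
OR_MH = (8.2317 + 8.0564 + 7.8879) / (12.6220 + 22.6221 + 11.9978) = 24.1760 / 47.2419 = 0.51175

0.512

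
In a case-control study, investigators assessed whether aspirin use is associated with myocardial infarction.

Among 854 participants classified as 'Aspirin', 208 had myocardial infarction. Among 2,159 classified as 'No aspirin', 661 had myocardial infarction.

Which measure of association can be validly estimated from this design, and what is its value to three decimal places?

0.730

From the description: a = 208, b = 646, c = 661, d = 1498.
This is a case-control study: participants were sampled on outcome status, so risks in the source population cannot be estimated directly — relative risk is not valid here. The odds ratio is the appropriate measure.
OR = (a·d)/(b·c) = (208 × 1498) / (646 × 661) = 311584 / 427006 = 0.72969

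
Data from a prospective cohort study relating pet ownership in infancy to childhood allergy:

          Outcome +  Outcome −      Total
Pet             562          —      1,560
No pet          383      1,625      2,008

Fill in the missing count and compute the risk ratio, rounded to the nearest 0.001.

The missing cell is in the exposed row: 1560 − 562 = 998.
So a = 562, b = 998, c = 383, d = 1625.
RR = [a/(a+b)] / [c/(c+d)] = (562/1560) / (383/2008) = 0.36026/0.19074 = 1.88876

1.889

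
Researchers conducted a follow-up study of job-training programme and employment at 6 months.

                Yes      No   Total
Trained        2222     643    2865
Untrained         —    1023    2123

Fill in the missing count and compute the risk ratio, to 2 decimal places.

The missing cell is in the unexposed row: 2123 − 1023 = 1100.
So a = 2222, b = 643, c = 1100, d = 1023.
RR = [a/(a+b)] / [c/(c+d)] = (2222/2865) / (1100/2123) = 0.77557/0.51813 = 1.49684

1.50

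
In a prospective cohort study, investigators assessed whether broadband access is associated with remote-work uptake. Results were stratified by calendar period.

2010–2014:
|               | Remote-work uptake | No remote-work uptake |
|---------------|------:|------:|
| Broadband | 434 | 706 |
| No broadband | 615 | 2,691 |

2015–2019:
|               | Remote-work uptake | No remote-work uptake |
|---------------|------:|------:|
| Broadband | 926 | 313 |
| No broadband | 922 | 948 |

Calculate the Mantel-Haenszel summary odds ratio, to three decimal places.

2.861

OR_MH = Σ(aᵢdᵢ/nᵢ) / Σ(bᵢcᵢ/nᵢ), where nᵢ is the stratum total.
Stratum 1 (2010–2014): n = 4446; a·d/n = 434·2691/4446 = 262.6842; b·c/n = 706·615/4446 = 97.6586
Stratum 2 (2015–2019): n = 3109; a·d/n = 926·948/3109 = 282.3570; b·c/n = 313·922/3109 = 92.8228
OR_MH = (262.6842 + 282.3570) / (97.6586 + 92.8228) = 545.0412 / 190.4813 = 2.86139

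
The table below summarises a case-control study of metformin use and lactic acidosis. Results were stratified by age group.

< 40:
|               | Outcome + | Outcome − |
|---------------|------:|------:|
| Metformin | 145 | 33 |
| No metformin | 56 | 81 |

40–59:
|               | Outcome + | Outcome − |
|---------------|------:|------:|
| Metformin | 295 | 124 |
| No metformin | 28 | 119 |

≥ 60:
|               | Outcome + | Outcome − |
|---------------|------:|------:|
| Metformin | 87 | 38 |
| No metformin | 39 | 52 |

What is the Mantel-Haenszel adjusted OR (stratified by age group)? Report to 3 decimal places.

OR_MH = Σ(aᵢdᵢ/nᵢ) / Σ(bᵢcᵢ/nᵢ), where nᵢ is the stratum total.
Stratum 1 (< 40): n = 315; a·d/n = 145·81/315 = 37.2857; b·c/n = 33·56/315 = 5.8667
Stratum 2 (40–59): n = 566; a·d/n = 295·119/566 = 62.0230; b·c/n = 124·28/566 = 6.1343
Stratum 3 (≥ 60): n = 216; a·d/n = 87·52/216 = 20.9444; b·c/n = 38·39/216 = 6.8611
OR_MH = (37.2857 + 62.0230 + 20.9444) / (5.8667 + 6.1343 + 6.8611) = 120.2531 / 18.8621 = 6.37540

6.375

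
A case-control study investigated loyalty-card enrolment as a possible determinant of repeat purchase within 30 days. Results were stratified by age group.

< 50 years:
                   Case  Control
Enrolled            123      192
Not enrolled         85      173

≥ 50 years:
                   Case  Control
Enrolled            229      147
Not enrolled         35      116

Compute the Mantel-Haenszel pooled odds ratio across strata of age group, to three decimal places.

OR_MH = Σ(aᵢdᵢ/nᵢ) / Σ(bᵢcᵢ/nᵢ), where nᵢ is the stratum total.
Stratum 1 (< 50 years): n = 573; a·d/n = 123·173/573 = 37.1361; b·c/n = 192·85/573 = 28.4817
Stratum 2 (≥ 50 years): n = 527; a·d/n = 229·116/527 = 50.4061; b·c/n = 147·35/527 = 9.7628
OR_MH = (37.1361 + 50.4061) / (28.4817 + 9.7628) = 87.5422 / 38.2445 = 2.28902

2.289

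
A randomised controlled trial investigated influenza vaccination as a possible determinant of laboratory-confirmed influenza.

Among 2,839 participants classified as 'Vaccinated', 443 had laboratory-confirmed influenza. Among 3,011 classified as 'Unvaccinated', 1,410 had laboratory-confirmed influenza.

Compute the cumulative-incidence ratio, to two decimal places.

From the description: a = 443, b = 2396, c = 1410, d = 1601.
Risk in exposed = 443/2839 = 0.15604; risk in unexposed = 1410/3011 = 0.46828.
RR = 0.15604 / 0.46828 = 0.33322
The risk is 67% lower among the exposed than among the unexposed.

0.33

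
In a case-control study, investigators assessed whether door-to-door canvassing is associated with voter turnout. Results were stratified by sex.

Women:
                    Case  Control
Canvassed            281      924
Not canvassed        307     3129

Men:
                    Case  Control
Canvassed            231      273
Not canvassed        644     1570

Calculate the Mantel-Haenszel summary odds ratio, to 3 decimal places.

2.567

OR_MH = Σ(aᵢdᵢ/nᵢ) / Σ(bᵢcᵢ/nᵢ), where nᵢ is the stratum total.
Stratum 1 (Women): n = 4641; a·d/n = 281·3129/4641 = 189.4525; b·c/n = 924·307/4641 = 61.1222
Stratum 2 (Men): n = 2718; a·d/n = 231·1570/2718 = 133.4327; b·c/n = 273·644/2718 = 64.6843
OR_MH = (189.4525 + 133.4327) / (61.1222 + 64.6843) = 322.8852 / 125.8065 = 2.56652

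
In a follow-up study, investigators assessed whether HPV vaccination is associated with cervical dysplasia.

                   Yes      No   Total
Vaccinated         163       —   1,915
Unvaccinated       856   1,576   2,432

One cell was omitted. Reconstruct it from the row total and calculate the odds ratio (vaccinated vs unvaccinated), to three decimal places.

The missing cell is in the exposed row: 1915 − 163 = 1752.
So a = 163, b = 1752, c = 856, d = 1576.
OR = (a·d)/(b·c) = (163 × 1576) / (1752 × 856) = 256888 / 1499712 = 0.17129

0.171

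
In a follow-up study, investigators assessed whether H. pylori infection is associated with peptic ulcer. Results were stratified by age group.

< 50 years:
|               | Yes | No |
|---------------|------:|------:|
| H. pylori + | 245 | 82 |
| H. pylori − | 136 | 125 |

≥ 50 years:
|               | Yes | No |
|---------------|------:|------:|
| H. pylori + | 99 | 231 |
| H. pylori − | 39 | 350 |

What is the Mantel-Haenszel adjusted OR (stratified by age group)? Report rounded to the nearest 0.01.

3.18

OR_MH = Σ(aᵢdᵢ/nᵢ) / Σ(bᵢcᵢ/nᵢ), where nᵢ is the stratum total.
Stratum 1 (< 50 years): n = 588; a·d/n = 245·125/588 = 52.0833; b·c/n = 82·136/588 = 18.9660
Stratum 2 (≥ 50 years): n = 719; a·d/n = 99·350/719 = 48.1919; b·c/n = 231·39/719 = 12.5299
OR_MH = (52.0833 + 48.1919) / (18.9660 + 12.5299) = 100.2753 / 31.4959 = 3.18376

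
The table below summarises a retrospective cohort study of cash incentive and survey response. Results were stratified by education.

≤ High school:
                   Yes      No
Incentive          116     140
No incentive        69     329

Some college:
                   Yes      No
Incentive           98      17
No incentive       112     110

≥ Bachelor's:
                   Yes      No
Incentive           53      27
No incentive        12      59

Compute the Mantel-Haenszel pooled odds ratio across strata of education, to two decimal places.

4.92

OR_MH = Σ(aᵢdᵢ/nᵢ) / Σ(bᵢcᵢ/nᵢ), where nᵢ is the stratum total.
Stratum 1 (≤ High school): n = 654; a·d/n = 116·329/654 = 58.3547; b·c/n = 140·69/654 = 14.7706
Stratum 2 (Some college): n = 337; a·d/n = 98·110/337 = 31.9881; b·c/n = 17·112/337 = 5.6499
Stratum 3 (≥ Bachelor's): n = 151; a·d/n = 53·59/151 = 20.7086; b·c/n = 27·12/151 = 2.1457
OR_MH = (58.3547 + 31.9881 + 20.7086) / (14.7706 + 5.6499 + 2.1457) = 111.0515 / 22.5662 = 4.92114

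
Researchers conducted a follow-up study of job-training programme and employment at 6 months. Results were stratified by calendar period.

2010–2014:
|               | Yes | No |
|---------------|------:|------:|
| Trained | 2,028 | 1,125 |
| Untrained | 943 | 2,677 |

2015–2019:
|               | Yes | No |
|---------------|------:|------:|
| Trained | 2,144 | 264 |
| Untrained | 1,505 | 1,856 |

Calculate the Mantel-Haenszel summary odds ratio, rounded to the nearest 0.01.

6.61

OR_MH = Σ(aᵢdᵢ/nᵢ) / Σ(bᵢcᵢ/nᵢ), where nᵢ is the stratum total.
Stratum 1 (2010–2014): n = 6773; a·d/n = 2028·2677/6773 = 801.5585; b·c/n = 1125·943/6773 = 156.6330
Stratum 2 (2015–2019): n = 5769; a·d/n = 2144·1856/5769 = 689.7667; b·c/n = 264·1505/5769 = 68.8716
OR_MH = (801.5585 + 689.7667) / (156.6330 + 68.8716) = 1491.3252 / 225.5045 = 6.61328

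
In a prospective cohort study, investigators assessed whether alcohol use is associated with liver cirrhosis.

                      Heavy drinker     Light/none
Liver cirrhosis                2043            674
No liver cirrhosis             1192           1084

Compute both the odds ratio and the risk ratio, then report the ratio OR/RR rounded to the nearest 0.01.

1.67

Reading the table with exposure as columns: a = 2043 (Heavy drinker, case), b = 1192 (Heavy drinker, non-case), c = 674 (Light/none, case), d = 1084.
OR = (2043·1084)/(1192·674) = 2214612/803408 = 2.75652
Risk in exposed = 2043/3235 = 0.63153; risk in unexposed = 674/1758 = 0.38339; RR = 1.64723
OR/RR = 2.75652 / 1.64723 = 1.67343
The outcome is not rare, so the OR lies further from 1 than the RR.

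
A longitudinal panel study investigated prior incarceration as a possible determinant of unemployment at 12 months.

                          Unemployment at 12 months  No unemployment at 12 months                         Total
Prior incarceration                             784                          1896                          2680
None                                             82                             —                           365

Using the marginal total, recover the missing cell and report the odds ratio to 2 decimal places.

The missing cell is in the unexposed row: 365 − 82 = 283.
So a = 784, b = 1896, c = 82, d = 283.
OR = (a·d)/(b·c) = (784 × 283) / (1896 × 82) = 221872 / 155472 = 1.42709

1.43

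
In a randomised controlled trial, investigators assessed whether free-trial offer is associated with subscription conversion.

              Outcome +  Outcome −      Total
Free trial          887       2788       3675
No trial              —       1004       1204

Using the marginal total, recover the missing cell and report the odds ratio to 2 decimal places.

The missing cell is in the unexposed row: 1204 − 1004 = 200.
So a = 887, b = 2788, c = 200, d = 1004.
OR = (a·d)/(b·c) = (887 × 1004) / (2788 × 200) = 890548 / 557600 = 1.59711

1.60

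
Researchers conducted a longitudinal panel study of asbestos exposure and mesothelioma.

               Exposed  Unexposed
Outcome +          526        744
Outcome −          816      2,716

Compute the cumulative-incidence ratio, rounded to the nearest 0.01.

1.82

Reading the table with exposure as columns: a = 526 (Exposed, case), b = 816 (Exposed, non-case), c = 744 (Unexposed, case), d = 2716.
Risk in exposed = 526/1342 = 0.39195; risk in unexposed = 744/3460 = 0.21503.
RR = 0.39195 / 0.21503 = 1.82279
The risk among the exposed is 1.82 times that among the unexposed.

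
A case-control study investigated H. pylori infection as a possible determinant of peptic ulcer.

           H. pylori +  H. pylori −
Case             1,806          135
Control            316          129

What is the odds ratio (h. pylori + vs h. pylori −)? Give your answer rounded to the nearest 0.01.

5.46

Reading the table with exposure as columns: a = 1806 (H. pylori +, case), b = 316 (H. pylori +, non-case), c = 135 (H. pylori −, case), d = 129.
OR = (a·d)/(b·c) = (1806 × 129) / (316 × 135) = 232974 / 42660 = 5.46118
The odds of peptic ulcer are about 5.46 times as high in the h. pylori + group.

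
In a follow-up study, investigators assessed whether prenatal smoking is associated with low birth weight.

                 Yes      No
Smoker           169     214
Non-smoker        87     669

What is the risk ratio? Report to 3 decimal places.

3.834

Cells: a = 169, b = 214, c = 87, d = 669.
Risk in exposed = 169/383 = 0.44125; risk in unexposed = 87/756 = 0.11508.
RR = 0.44125 / 0.11508 = 3.83434
The risk among the exposed is 3.83 times that among the unexposed.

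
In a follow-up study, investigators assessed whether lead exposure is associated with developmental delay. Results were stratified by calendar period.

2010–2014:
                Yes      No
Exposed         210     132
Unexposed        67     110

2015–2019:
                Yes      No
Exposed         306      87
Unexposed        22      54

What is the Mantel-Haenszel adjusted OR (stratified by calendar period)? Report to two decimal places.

3.78

OR_MH = Σ(aᵢdᵢ/nᵢ) / Σ(bᵢcᵢ/nᵢ), where nᵢ is the stratum total.
Stratum 1 (2010–2014): n = 519; a·d/n = 210·110/519 = 44.5087; b·c/n = 132·67/519 = 17.0405
Stratum 2 (2015–2019): n = 469; a·d/n = 306·54/469 = 35.2324; b·c/n = 87·22/469 = 4.0810
OR_MH = (44.5087 + 35.2324) / (17.0405 + 4.0810) = 79.7411 / 21.1215 = 3.77535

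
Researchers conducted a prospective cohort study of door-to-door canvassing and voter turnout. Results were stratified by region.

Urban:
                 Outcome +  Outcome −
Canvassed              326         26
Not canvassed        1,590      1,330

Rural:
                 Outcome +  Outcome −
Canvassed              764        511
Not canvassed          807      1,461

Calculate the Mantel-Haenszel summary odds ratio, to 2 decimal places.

3.47

OR_MH = Σ(aᵢdᵢ/nᵢ) / Σ(bᵢcᵢ/nᵢ), where nᵢ is the stratum total.
Stratum 1 (Urban): n = 3272; a·d/n = 326·1330/3272 = 132.5122; b·c/n = 26·1590/3272 = 12.6345
Stratum 2 (Rural): n = 3543; a·d/n = 764·1461/3543 = 315.0449; b·c/n = 511·807/3543 = 116.3920
OR_MH = (132.5122 + 315.0449) / (12.6345 + 116.3920) = 447.5571 / 129.0265 = 3.46872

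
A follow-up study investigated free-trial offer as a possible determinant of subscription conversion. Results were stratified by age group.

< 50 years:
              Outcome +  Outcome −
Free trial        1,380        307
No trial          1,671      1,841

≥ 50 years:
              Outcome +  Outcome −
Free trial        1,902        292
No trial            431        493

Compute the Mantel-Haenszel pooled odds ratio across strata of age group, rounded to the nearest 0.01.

OR_MH = Σ(aᵢdᵢ/nᵢ) / Σ(bᵢcᵢ/nᵢ), where nᵢ is the stratum total.
Stratum 1 (< 50 years): n = 5199; a·d/n = 1380·1841/5199 = 488.6671; b·c/n = 307·1671/5199 = 98.6722
Stratum 2 (≥ 50 years): n = 3118; a·d/n = 1902·493/3118 = 300.7332; b·c/n = 292·431/3118 = 40.3631
OR_MH = (488.6671 + 300.7332) / (98.6722 + 40.3631) = 789.4002 / 139.0353 = 5.67770

5.68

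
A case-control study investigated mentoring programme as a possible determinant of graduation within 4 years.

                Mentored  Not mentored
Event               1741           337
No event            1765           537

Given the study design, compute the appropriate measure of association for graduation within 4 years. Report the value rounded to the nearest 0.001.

Reading the table with exposure as columns: a = 1741 (Mentored, case), b = 1765 (Mentored, non-case), c = 337 (Not mentored, case), d = 537.
This is a case-control study: participants were sampled on outcome status, so risks in the source population cannot be estimated directly — relative risk is not valid here. The odds ratio is the appropriate measure.
OR = (a·d)/(b·c) = (1741 × 537) / (1765 × 337) = 934917 / 594805 = 1.57180

1.572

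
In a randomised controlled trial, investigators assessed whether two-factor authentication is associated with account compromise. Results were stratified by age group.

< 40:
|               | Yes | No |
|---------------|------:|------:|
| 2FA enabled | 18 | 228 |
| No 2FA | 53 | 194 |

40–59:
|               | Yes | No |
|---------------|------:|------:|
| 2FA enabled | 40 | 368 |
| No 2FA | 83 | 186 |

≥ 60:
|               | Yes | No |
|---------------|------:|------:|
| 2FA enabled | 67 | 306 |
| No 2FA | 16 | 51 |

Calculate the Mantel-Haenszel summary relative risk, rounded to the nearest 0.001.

RR_MH = Σ(aᵢ·n₀ᵢ/nᵢ) / Σ(cᵢ·n₁ᵢ/nᵢ), with n₁ᵢ = aᵢ+bᵢ (exposed), n₀ᵢ = cᵢ+dᵢ (unexposed), nᵢ = n₁ᵢ+n₀ᵢ.
Stratum 1 (< 40): n₁ = 246, n₀ = 247, n = 493; a·n₀/n = 18·247/493 = 9.0183; c·n₁/n = 53·246/493 = 26.4462
Stratum 2 (40–59): n₁ = 408, n₀ = 269, n = 677; a·n₀/n = 40·269/677 = 15.8936; c·n₁/n = 83·408/677 = 50.0207
Stratum 3 (≥ 60): n₁ = 373, n₀ = 67, n = 440; a·n₀/n = 67·67/440 = 10.2023; c·n₁/n = 16·373/440 = 13.5636
RR_MH = (9.0183 + 15.8936 + 10.2023) / (26.4462 + 50.0207 + 13.5636) = 35.1142 / 90.0306 = 0.39003

0.390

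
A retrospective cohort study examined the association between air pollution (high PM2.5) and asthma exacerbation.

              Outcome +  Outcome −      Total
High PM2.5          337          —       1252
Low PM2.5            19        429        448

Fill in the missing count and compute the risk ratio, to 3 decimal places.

The missing cell is in the exposed row: 1252 − 337 = 915.
So a = 337, b = 915, c = 19, d = 429.
RR = [a/(a+b)] / [c/(c+d)] = (337/1252) / (19/448) = 0.26917/0.04241 = 6.34673

6.347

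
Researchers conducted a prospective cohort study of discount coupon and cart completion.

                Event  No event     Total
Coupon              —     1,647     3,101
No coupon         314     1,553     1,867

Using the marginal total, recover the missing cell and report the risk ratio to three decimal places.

The missing cell is in the exposed row: 3101 − 1647 = 1454.
So a = 1454, b = 1647, c = 314, d = 1553.
RR = [a/(a+b)] / [c/(c+d)] = (1454/3101) / (314/1867) = 0.46888/0.16818 = 2.78790

2.788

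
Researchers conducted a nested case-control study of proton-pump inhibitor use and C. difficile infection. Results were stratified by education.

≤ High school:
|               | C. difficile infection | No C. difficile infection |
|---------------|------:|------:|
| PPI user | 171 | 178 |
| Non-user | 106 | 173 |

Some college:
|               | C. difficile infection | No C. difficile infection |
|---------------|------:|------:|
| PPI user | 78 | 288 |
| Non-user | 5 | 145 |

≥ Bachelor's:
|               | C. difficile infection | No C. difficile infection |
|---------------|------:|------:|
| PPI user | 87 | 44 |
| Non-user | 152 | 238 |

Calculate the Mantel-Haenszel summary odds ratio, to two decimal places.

OR_MH = Σ(aᵢdᵢ/nᵢ) / Σ(bᵢcᵢ/nᵢ), where nᵢ is the stratum total.
Stratum 1 (≤ High school): n = 628; a·d/n = 171·173/628 = 47.1067; b·c/n = 178·106/628 = 30.0446
Stratum 2 (Some college): n = 516; a·d/n = 78·145/516 = 21.9186; b·c/n = 288·5/516 = 2.7907
Stratum 3 (≥ Bachelor's): n = 521; a·d/n = 87·238/521 = 39.7428; b·c/n = 44·152/521 = 12.8369
OR_MH = (47.1067 + 21.9186 + 39.7428) / (30.0446 + 2.7907 + 12.8369) = 108.7681 / 45.6721 = 2.38150

2.38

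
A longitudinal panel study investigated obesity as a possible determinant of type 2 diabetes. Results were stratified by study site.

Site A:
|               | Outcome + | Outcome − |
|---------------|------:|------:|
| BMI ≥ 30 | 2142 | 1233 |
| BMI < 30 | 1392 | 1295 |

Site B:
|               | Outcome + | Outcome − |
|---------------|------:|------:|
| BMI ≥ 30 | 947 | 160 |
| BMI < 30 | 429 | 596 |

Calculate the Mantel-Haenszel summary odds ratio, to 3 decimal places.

2.291

OR_MH = Σ(aᵢdᵢ/nᵢ) / Σ(bᵢcᵢ/nᵢ), where nᵢ is the stratum total.
Stratum 1 (Site A): n = 6062; a·d/n = 2142·1295/6062 = 457.5866; b·c/n = 1233·1392/6062 = 283.1303
Stratum 2 (Site B): n = 2132; a·d/n = 947·596/2132 = 264.7336; b·c/n = 160·429/2132 = 32.1951
OR_MH = (457.5866 + 264.7336) / (283.1303 + 32.1951) = 722.3202 / 315.3254 = 2.29071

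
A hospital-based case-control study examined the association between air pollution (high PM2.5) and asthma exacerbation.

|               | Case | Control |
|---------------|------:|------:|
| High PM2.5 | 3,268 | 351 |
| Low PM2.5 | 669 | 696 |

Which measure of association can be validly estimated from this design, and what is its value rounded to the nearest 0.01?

9.69

Cells: a = 3268, b = 351, c = 669, d = 696.
This is a hospital-based case-control study: participants were sampled on outcome status, so risks in the source population cannot be estimated directly — relative risk is not valid here. The odds ratio is the appropriate measure.
OR = (a·d)/(b·c) = (3268 × 696) / (351 × 669) = 2274528 / 234819 = 9.68630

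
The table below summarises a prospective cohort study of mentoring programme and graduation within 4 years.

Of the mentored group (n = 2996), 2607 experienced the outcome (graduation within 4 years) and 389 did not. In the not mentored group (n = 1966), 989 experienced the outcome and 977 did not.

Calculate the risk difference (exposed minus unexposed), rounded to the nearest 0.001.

0.367

From the description: a = 2607, b = 389, c = 989, d = 977.
Risk in exposed = 2607/2996 = 0.870160; risk in unexposed = 989/1966 = 0.503052.
Risk difference = 0.870160 − 0.503052 = 0.367108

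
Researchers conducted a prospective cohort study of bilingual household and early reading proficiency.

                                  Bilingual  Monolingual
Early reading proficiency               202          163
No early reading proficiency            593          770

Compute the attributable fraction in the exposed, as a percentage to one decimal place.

Reading the table with exposure as columns: a = 202 (Bilingual, case), b = 593 (Bilingual, non-case), c = 163 (Monolingual, case), d = 770.
Risk in exposed = 202/795 = 0.25409; risk in unexposed = 163/933 = 0.17471.
RR = 0.25409/0.17471 = 1.45438
AR% = (RR − 1)/RR × 100 = (1.45438 − 1)/1.45438 × 100 = 31.2422%

31.2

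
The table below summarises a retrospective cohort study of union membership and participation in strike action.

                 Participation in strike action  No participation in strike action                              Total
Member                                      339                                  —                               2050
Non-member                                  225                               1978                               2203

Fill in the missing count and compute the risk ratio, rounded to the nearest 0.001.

1.619

The missing cell is in the exposed row: 2050 − 339 = 1711.
So a = 339, b = 1711, c = 225, d = 1978.
RR = [a/(a+b)] / [c/(c+d)] = (339/2050) / (225/2203) = 0.16537/0.10213 = 1.61912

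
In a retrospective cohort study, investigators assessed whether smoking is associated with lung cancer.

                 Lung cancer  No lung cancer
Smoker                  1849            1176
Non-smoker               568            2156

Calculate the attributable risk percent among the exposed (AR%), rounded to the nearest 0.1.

65.9

Cells: a = 1849, b = 1176, c = 568, d = 2156.
Risk in exposed = 1849/3025 = 0.61124; risk in unexposed = 568/2724 = 0.20852.
RR = 0.61124/0.20852 = 2.93137
AR% = (RR − 1)/RR × 100 = (2.93137 − 1)/2.93137 × 100 = 65.8862%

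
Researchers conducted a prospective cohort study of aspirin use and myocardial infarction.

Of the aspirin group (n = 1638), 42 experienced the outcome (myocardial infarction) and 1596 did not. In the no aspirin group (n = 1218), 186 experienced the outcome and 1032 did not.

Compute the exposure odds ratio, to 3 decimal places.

0.146

From the description: a = 42, b = 1596, c = 186, d = 1032.
OR = (a·d)/(b·c) = (42 × 1032) / (1596 × 186) = 43344 / 296856 = 0.14601
Exposure is associated with lower odds of myocardial infarction (OR = 0.15 < 1).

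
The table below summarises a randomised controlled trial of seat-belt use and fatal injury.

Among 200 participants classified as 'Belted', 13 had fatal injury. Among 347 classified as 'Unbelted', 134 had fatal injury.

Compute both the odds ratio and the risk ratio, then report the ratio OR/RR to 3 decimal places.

0.657

From the description: a = 13, b = 187, c = 134, d = 213.
OR = (13·213)/(187·134) = 2769/25058 = 0.11050
Risk in exposed = 13/200 = 0.06500; risk in unexposed = 134/347 = 0.38617; RR = 0.16832
OR/RR = 0.11050 / 0.16832 = 0.65651
The outcome is not rare, so the OR lies further from 1 than the RR.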